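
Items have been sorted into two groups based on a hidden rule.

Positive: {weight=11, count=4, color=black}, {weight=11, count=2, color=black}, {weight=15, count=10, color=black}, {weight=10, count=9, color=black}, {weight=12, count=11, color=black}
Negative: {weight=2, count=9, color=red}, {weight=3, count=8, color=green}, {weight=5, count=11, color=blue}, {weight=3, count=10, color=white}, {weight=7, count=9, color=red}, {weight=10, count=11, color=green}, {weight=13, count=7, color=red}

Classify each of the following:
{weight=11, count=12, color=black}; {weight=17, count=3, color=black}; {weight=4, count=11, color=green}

The classifier is using: color is black.

Positive, Positive, Negative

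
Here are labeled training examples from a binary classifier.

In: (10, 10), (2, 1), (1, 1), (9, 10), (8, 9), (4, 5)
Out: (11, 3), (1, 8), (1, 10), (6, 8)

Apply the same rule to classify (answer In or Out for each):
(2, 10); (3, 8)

Rule: |first − second| ≤ 1. This holds for each 'In' example and fails for each 'Out' one.
(2, 10) — |2−10| = 8, hence Out. (3, 8) — |3−8| = 5, hence Out.

Out, Out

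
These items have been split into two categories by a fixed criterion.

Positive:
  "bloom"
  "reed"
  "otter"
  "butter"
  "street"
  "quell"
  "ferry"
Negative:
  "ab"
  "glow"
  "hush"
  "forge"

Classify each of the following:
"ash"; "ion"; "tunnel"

Negative, Negative, Positive

Rule: has a double letter. This holds for each 'Positive' example and fails for each 'Negative' one.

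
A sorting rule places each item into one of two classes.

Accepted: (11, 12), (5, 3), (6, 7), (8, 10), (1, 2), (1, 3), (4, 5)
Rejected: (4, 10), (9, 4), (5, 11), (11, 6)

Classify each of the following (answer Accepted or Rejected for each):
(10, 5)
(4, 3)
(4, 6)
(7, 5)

Rejected, Accepted, Accepted, Accepted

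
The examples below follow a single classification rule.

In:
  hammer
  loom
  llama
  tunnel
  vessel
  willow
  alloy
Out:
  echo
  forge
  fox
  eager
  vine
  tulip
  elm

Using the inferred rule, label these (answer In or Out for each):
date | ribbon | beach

The common property of the 'In' items is: has a double letter. No 'Out' item has it.

Out, In, Out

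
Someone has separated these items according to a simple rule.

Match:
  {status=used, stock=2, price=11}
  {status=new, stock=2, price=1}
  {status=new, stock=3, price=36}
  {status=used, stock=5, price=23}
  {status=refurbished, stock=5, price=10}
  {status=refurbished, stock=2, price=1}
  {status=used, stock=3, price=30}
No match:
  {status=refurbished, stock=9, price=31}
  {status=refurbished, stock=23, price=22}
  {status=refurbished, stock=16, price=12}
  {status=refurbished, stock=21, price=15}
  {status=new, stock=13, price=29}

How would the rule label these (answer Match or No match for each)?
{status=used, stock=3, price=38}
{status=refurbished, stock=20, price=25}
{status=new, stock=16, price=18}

Match, No match, No match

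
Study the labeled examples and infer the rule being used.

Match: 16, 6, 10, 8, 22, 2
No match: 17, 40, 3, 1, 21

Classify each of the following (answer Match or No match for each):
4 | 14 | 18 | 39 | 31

'Match' ⟺ even AND at most 22.
Match: 4, since 4 is even, 4 ≤ 22.
Match: 14, since 14 is even, 14 ≤ 22.
Match: 18, since 18 is even, 18 ≤ 22.
No match: 39, since 39 is odd, 39 > 22.
No match: 31, since 31 is odd, 31 > 22.

Match, Match, Match, No match, No match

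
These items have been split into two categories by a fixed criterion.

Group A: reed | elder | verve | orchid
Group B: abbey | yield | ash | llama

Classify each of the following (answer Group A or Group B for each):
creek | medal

Group A, Group B

One predicate separates the groups cleanly: contains 'r'.
creek: Group A (has 'r').
medal: Group B (no 'r').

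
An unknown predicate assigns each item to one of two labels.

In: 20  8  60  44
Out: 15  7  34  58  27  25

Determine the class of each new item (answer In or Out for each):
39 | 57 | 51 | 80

Out, Out, Out, In

The common property of the 'In' items is: multiple of 4. No 'Out' item has it.
Out: 39, since 39 = 4·9 + 3.
Out: 57, since 57 = 4·14 + 1.
Out: 51, since 51 = 4·12 + 3.
In: 80, since 80 = 4·20.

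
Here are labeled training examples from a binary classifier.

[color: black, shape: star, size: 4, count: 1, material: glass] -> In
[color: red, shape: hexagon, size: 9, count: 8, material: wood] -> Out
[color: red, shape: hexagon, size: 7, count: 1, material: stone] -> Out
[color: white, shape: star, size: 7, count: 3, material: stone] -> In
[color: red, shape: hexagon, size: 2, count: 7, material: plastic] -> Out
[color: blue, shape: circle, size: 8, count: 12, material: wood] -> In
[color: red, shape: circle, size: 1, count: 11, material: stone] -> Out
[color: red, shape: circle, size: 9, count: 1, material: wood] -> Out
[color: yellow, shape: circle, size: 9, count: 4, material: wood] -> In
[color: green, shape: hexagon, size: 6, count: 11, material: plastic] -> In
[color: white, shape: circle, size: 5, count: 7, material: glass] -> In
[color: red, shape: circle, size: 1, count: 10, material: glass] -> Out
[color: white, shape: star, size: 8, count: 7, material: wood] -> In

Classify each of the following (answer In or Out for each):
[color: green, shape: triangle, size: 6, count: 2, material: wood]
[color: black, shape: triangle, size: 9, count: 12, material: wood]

In, In

The distinguishing property — color is not red — holds for all the 'In' cases and none of the 'Out' cases.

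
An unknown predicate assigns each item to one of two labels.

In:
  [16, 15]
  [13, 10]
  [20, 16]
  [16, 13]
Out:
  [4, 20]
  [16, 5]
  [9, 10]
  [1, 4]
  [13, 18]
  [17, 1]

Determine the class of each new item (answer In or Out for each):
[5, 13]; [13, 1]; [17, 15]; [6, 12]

'In' ⟺ first > second AND sum ≥ 23.
[5, 13] — 5 < 13, 5+13 = 18, hence Out.
[13, 1] — 13 > 1, 13+1 = 14, hence Out.
[17, 15] — 17 > 15, 17+15 = 32, hence In.
[6, 12] — 6 < 12, 6+12 = 18, hence Out.

Out, Out, In, Out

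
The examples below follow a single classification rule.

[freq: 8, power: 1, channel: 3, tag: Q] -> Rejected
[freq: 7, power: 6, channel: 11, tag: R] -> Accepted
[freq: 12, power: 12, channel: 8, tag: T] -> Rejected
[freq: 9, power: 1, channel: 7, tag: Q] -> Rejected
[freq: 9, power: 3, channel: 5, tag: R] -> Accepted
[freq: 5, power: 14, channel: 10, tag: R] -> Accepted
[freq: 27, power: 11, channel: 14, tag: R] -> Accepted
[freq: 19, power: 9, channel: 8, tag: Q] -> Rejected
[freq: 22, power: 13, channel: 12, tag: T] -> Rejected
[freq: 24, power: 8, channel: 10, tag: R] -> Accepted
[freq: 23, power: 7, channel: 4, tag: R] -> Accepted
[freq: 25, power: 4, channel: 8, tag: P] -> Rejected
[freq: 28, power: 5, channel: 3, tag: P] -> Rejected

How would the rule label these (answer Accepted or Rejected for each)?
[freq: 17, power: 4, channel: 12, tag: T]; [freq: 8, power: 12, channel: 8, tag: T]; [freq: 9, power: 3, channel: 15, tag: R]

The pattern is that an item is 'Accepted' exactly when: tag is R.
[freq: 17, power: 4, channel: 12, tag: T] → tag is T → Rejected. [freq: 8, power: 12, channel: 8, tag: T] → tag is T → Rejected. [freq: 9, power: 3, channel: 15, tag: R] → tag is R → Accepted.

Rejected, Rejected, Accepted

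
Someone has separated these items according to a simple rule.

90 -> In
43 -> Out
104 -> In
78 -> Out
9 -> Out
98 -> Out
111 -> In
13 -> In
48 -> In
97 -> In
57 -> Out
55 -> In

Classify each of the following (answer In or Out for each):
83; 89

In, Out

The pattern is that an item is 'In' exactly when: ≡ 6 (mod 7).
83 — 83 mod 7 = 6, hence In. 89 — 89 mod 7 = 5, hence Out.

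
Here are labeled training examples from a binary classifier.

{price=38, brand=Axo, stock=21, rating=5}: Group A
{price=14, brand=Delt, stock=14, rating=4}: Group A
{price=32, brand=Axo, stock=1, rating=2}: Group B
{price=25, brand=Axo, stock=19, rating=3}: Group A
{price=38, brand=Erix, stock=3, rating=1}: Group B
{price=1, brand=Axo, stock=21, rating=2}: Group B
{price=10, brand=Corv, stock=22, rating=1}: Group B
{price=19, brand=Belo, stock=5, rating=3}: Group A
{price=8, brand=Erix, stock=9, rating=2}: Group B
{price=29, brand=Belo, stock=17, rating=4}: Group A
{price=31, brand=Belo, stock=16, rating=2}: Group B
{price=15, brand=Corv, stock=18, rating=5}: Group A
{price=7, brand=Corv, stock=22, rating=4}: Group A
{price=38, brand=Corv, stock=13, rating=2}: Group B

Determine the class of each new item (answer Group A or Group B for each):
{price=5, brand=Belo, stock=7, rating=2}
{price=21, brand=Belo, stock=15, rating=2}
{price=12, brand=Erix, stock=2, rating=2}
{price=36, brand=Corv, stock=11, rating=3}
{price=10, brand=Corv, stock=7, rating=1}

The simplest hypothesis consistent with all the labels is: rating ≥ 3.

Group B, Group B, Group B, Group A, Group B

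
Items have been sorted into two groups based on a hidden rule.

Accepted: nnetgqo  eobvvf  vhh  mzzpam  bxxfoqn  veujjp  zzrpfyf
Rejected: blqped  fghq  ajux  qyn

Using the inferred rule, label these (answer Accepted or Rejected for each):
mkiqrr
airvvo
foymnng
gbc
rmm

Accepted, Accepted, Accepted, Rejected, Accepted

One predicate separates the groups cleanly: has a double letter.
mkiqrr: 'rr' doubled — qualifies, so Accepted. airvvo: 'vv' doubled — qualifies, so Accepted. foymnng: 'nn' doubled — qualifies, so Accepted. gbc: no doubled letter — doesn't qualify, so Rejected. rmm: 'mm' doubled — qualifies, so Accepted.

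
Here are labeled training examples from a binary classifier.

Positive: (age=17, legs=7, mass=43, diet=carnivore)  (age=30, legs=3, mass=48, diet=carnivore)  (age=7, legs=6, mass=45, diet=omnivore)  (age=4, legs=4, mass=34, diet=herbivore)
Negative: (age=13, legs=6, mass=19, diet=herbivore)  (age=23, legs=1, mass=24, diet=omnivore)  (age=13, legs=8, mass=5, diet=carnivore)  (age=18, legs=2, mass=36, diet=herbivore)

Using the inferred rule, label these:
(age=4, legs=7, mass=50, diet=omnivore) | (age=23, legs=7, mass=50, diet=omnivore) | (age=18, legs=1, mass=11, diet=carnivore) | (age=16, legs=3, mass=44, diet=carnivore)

One predicate separates the groups cleanly: legs ≥ 3 AND mass ≥ 24.

Positive, Positive, Negative, Positive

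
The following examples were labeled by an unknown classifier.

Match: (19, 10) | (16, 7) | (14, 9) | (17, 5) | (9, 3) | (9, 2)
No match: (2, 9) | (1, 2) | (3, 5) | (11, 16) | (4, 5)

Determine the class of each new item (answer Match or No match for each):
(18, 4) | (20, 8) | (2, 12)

The rule appears to be: first > second.
(18, 4): 18 > 4 — satisfies this, so Match.
(20, 8): 20 > 8 — satisfies this, so Match.
(2, 12): 2 < 12 — does not pass, so No match.

Match, Match, No match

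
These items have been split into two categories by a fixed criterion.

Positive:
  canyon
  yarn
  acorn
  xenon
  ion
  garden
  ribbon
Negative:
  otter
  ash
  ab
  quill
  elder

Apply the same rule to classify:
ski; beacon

Negative, Positive

The distinguishing property — contains 'n' — holds for all the 'Positive' cases and none of the 'Negative' cases.
ski: Negative (no 'n').
beacon: Positive (has 'n').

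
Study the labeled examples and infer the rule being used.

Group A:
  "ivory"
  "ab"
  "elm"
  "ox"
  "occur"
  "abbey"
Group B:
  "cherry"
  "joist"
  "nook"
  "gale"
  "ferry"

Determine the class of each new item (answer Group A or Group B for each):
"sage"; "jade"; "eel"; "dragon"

Group B, Group B, Group A, Group B

The pattern is that an item is 'Group A' exactly when: starts with a vowel.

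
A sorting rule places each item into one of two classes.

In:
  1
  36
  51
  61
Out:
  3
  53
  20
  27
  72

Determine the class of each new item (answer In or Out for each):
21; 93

In, Out

'In' ⟺ ≡ 1 (mod 5).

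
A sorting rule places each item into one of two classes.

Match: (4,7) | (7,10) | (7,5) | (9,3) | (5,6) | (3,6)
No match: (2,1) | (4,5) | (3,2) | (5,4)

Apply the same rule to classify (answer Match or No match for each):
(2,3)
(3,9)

No match, Match

A rule that fits every label: max ≥ 6 — true of each 'Match' example, false of each 'No match' one.
(2,3) → max 3 → No match.
(3,9) → max 9 → Match.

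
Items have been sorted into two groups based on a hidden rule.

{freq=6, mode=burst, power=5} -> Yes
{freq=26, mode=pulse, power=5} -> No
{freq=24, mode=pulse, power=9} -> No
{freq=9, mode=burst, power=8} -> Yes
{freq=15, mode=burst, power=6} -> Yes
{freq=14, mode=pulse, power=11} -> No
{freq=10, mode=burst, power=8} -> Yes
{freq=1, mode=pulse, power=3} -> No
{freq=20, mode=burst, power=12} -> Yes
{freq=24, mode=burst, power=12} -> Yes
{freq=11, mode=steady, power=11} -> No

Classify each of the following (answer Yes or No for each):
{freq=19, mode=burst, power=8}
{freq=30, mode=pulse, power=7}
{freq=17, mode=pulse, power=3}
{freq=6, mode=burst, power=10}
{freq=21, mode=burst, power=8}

Yes, No, No, Yes, Yes

One predicate separates the groups cleanly: mode is burst.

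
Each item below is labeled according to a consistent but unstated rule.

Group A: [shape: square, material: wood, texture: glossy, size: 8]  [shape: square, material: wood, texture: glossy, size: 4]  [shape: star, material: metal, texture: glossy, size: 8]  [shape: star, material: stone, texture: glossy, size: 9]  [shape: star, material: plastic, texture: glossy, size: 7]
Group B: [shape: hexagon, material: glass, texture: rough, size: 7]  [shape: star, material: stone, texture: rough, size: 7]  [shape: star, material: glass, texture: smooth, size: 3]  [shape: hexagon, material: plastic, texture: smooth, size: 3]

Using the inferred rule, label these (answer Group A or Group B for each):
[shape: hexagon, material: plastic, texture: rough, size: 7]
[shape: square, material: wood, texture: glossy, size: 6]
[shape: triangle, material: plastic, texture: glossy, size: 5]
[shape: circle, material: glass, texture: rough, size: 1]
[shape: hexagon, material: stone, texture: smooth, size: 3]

Looking at the examples, the only property every 'Group A' case has and every 'Group B' case lacks is: texture is glossy.
[shape: hexagon, material: plastic, texture: rough, size: 7] — texture is rough, hence Group B. [shape: square, material: wood, texture: glossy, size: 6] — texture is glossy, hence Group A. [shape: triangle, material: plastic, texture: glossy, size: 5] — texture is glossy, hence Group A. [shape: circle, material: glass, texture: rough, size: 1] — texture is rough, hence Group B. [shape: hexagon, material: stone, texture: smooth, size: 3] — texture is smooth, hence Group B.

Group B, Group A, Group A, Group B, Group B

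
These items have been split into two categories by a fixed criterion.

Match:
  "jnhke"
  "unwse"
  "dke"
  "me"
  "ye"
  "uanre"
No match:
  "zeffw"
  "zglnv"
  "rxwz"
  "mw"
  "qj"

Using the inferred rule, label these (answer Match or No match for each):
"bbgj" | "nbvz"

No match, No match

One predicate separates the groups cleanly: ends with 'e'.
"bbgj" — ends with 'j', hence No match.
"nbvz" — ends with 'z', hence No match.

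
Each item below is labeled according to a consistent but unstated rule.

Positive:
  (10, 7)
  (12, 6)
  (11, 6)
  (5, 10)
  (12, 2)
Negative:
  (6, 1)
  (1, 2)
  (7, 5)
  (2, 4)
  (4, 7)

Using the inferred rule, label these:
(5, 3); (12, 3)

All 'Positive' examples share one property — sum ≥ 14 — and every 'Negative' example lacks it.
(5, 3) — 5+3 = 8, hence Negative.
(12, 3) — 12+3 = 15, hence Positive.

Negative, Positive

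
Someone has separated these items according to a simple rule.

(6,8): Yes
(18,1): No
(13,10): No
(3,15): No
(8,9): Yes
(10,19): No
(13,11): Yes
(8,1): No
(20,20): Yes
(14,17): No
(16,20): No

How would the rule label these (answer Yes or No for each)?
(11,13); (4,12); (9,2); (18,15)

Yes, No, No, No

Every 'Yes' example satisfies: |first − second| ≤ 2. None of the 'No' examples do.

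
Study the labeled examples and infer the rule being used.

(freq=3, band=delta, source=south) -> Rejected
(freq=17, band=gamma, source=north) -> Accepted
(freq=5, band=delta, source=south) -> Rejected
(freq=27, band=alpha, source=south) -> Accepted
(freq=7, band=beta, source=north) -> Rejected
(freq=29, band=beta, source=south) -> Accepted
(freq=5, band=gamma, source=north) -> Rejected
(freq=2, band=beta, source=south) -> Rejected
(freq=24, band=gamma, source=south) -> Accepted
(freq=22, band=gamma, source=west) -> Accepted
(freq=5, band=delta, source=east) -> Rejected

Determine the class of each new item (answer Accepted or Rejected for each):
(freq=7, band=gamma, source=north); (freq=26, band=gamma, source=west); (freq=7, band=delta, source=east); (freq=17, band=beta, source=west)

A rule that fits every label: freq ≥ 17 — true of each 'Accepted' example, false of each 'Rejected' one.
(freq=7, band=gamma, source=north) → freq = 7 → Rejected.
(freq=26, band=gamma, source=west) → freq = 26 → Accepted.
(freq=7, band=delta, source=east) → freq = 7 → Rejected.
(freq=17, band=beta, source=west) → freq = 17 → Accepted.

Rejected, Accepted, Rejected, Accepted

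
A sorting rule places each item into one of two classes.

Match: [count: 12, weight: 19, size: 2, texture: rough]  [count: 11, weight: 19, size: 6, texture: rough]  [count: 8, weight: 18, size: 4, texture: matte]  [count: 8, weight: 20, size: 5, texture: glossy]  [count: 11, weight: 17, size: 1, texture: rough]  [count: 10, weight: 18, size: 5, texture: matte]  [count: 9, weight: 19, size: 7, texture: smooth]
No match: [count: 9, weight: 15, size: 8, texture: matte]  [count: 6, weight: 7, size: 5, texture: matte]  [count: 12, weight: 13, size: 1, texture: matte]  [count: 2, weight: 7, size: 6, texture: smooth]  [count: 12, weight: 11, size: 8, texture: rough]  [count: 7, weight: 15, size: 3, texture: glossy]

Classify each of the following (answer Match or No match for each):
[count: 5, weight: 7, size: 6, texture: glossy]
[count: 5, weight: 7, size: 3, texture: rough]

The simplest hypothesis consistent with all the labels is: weight ≥ 17.
[count: 5, weight: 7, size: 6, texture: glossy]: weight = 7 — doesn't match, so No match. [count: 5, weight: 7, size: 3, texture: rough]: weight = 7 — doesn't match, so No match.

No match, No match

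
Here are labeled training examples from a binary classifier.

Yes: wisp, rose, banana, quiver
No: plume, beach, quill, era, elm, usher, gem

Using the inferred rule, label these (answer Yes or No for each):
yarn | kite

Checking candidate rules against both groups, what survives is: even length.

Yes, Yes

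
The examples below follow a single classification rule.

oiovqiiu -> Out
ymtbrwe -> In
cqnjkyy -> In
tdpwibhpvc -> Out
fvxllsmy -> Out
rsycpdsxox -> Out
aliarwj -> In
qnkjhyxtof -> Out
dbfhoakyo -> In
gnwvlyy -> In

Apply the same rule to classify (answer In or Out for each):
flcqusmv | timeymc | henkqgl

One predicate separates the groups cleanly: odd length.
Out: flcqusmv, since length 8. In: timeymc, since length 7. In: henkqgl, since length 7.

Out, In, In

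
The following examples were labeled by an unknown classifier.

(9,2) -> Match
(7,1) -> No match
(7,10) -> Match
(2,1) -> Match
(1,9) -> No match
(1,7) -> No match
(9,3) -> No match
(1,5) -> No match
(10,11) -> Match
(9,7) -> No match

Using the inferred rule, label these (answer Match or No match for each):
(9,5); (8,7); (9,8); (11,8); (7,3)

No match, Match, Match, Match, No match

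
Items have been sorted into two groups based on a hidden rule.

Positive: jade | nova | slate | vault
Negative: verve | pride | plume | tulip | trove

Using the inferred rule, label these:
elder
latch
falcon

Negative, Positive, Positive

The distinguishing property — contains 'a' — holds for all the 'Positive' cases and none of the 'Negative' cases.
elder — no 'a', hence Negative. latch — has 'a', hence Positive. falcon — has 'a', hence Positive.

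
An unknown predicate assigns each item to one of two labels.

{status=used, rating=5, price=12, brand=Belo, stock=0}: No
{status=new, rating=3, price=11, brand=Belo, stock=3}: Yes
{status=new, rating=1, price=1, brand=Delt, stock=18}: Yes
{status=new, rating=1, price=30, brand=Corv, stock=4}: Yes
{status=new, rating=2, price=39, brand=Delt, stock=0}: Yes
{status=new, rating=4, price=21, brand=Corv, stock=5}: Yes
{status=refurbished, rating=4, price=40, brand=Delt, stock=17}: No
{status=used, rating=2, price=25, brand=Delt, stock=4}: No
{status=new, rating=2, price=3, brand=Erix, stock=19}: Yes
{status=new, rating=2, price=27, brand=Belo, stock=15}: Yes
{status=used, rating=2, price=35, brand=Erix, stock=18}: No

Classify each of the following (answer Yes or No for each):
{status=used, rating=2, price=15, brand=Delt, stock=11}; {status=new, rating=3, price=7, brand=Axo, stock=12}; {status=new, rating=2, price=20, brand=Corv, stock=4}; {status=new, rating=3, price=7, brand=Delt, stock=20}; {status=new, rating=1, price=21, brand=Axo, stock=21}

The distinguishing property — status is new — holds for all the 'Yes' cases and none of the 'No' cases.

No, Yes, Yes, Yes, Yes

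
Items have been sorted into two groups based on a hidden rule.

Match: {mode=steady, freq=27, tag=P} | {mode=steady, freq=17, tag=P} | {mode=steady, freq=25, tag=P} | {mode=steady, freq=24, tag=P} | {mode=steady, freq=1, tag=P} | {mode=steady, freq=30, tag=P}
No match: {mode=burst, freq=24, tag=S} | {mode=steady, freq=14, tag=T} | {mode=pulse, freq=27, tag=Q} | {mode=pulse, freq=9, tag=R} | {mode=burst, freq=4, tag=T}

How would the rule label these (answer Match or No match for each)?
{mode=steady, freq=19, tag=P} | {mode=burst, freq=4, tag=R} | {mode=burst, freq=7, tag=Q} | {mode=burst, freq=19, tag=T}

Match, No match, No match, No match

The distinguishing property — tag is P — holds for all the 'Match' cases and none of the 'No match' cases.
{mode=steady, freq=19, tag=P}: tag is P — qualifies, so Match. {mode=burst, freq=4, tag=R}: tag is R — doesn't match, so No match. {mode=burst, freq=7, tag=Q}: tag is Q — doesn't match, so No match. {mode=burst, freq=19, tag=T}: tag is T — doesn't match, so No match.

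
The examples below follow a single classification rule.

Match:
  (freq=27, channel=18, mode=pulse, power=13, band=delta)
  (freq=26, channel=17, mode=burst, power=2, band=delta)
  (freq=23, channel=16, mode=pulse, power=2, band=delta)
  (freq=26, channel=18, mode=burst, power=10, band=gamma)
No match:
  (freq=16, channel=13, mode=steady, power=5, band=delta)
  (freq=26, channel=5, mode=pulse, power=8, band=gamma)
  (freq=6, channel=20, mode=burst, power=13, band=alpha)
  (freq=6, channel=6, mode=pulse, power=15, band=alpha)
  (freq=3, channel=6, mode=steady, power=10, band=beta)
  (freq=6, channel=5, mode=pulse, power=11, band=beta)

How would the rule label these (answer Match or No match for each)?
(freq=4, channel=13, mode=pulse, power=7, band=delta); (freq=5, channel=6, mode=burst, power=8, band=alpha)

One predicate separates the groups cleanly: freq ≥ 23 AND channel ≥ 6.

No match, No match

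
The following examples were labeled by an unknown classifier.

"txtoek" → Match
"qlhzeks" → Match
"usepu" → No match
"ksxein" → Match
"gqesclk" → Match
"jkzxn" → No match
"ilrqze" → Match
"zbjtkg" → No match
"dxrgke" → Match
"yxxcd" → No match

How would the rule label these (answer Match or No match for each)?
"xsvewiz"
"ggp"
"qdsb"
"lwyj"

Match, No match, No match, No match

The simplest hypothesis consistent with all the labels is: length ≥ 6 AND contains 'e'.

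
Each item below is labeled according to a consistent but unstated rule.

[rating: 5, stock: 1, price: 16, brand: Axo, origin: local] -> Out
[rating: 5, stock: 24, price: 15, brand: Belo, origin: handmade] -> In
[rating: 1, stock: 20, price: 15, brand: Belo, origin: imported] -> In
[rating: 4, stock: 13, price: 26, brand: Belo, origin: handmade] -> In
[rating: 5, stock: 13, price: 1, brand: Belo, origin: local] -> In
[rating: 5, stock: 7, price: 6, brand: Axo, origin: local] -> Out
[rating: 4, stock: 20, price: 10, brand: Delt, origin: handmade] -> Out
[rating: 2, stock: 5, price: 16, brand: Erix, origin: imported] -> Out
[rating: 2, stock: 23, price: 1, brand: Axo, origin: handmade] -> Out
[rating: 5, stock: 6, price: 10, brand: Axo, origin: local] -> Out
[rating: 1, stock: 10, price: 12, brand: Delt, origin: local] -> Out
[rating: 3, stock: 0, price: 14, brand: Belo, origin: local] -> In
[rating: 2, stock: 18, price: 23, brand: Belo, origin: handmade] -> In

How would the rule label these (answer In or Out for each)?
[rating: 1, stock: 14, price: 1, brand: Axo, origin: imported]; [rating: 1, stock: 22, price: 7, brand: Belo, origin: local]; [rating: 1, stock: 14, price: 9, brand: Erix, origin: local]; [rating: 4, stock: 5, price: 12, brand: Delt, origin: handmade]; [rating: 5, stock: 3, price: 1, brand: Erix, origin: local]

Out, In, Out, Out, Out

Rule: brand is Belo. This holds for each 'In' example and fails for each 'Out' one.
[rating: 1, stock: 14, price: 1, brand: Axo, origin: imported]: brand is Axo, does not satisfy this → Out.
[rating: 1, stock: 22, price: 7, brand: Belo, origin: local]: brand is Belo, matches → In.
[rating: 1, stock: 14, price: 9, brand: Erix, origin: local]: brand is Erix, does not satisfy this → Out.
[rating: 4, stock: 5, price: 12, brand: Delt, origin: handmade]: brand is Delt, does not satisfy this → Out.
[rating: 5, stock: 3, price: 1, brand: Erix, origin: local]: brand is Erix, does not satisfy this → Out.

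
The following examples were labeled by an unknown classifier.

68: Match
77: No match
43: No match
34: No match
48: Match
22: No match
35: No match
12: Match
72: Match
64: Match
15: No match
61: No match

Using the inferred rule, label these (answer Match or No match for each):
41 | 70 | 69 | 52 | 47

A rule that fits every label: multiple of 4 — true of each 'Match' example, false of each 'No match' one.
41: No match (41 = 4·10 + 1).
70: No match (70 = 4·17 + 2).
69: No match (69 = 4·17 + 1).
52: Match (52 = 4·13).
47: No match (47 = 4·11 + 3).

No match, No match, No match, Match, No match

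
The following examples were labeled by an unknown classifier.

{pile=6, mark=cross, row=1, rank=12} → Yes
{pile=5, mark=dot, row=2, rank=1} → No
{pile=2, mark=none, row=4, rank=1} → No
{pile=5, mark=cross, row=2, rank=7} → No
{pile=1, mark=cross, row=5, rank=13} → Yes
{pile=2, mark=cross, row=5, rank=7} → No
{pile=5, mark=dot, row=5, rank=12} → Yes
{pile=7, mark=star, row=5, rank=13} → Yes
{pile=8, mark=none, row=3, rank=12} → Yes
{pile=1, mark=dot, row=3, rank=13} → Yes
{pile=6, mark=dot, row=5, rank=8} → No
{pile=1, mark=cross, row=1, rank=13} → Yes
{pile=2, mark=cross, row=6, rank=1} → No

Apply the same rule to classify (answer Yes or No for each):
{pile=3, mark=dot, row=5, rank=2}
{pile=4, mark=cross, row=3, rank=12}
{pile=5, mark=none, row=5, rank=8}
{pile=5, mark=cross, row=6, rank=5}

The distinguishing property — rank ≥ 12 — holds for all the 'Yes' cases and none of the 'No' cases.
{pile=3, mark=dot, row=5, rank=2}: rank = 2, does not pass → No. {pile=4, mark=cross, row=3, rank=12}: rank = 12, matches → Yes. {pile=5, mark=none, row=5, rank=8}: rank = 8, does not pass → No. {pile=5, mark=cross, row=6, rank=5}: rank = 5, does not pass → No.

No, Yes, No, No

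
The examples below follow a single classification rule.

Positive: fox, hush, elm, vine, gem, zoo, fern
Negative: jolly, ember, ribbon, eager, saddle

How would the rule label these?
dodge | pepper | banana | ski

A rule that fits every label: length ≤ 4 — true of each 'Positive' example, false of each 'Negative' one.

Negative, Negative, Negative, Positive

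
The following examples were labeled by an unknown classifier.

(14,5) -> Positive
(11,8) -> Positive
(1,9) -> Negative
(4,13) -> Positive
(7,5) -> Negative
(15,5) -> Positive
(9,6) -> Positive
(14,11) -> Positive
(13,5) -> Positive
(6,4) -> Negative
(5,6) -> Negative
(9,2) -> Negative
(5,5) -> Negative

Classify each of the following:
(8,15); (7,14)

Positive, Positive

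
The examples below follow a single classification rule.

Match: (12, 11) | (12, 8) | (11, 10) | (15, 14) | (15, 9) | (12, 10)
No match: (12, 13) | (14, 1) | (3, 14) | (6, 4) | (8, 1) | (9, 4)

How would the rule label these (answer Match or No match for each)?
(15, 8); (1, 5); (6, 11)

Match, No match, No match

The classifier is using: first > second AND sum ≥ 17.
(15, 8) → 15 > 8, 15+8 = 23 → Match. (1, 5) → 1 < 5, 1+5 = 6 → No match. (6, 11) → 6 < 11, 6+11 = 17 → No match.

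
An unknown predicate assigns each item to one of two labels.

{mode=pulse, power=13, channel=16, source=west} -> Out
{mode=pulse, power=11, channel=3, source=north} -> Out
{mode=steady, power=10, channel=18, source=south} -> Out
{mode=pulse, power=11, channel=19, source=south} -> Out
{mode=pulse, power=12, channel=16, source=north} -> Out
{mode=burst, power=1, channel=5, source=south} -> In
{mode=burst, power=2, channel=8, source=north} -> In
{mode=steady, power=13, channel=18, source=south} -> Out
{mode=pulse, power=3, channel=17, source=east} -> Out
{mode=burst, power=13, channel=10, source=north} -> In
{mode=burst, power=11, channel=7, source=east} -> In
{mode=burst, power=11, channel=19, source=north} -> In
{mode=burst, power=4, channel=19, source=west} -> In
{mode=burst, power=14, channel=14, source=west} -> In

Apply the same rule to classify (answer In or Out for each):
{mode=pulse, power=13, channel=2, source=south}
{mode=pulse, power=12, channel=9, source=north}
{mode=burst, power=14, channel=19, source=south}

The classifier is using: mode is burst.
{mode=pulse, power=13, channel=2, source=south}: mode is pulse, fails this test → Out.
{mode=pulse, power=12, channel=9, source=north}: mode is pulse, fails this test → Out.
{mode=burst, power=14, channel=19, source=south}: mode is burst, matches → In.

Out, Out, In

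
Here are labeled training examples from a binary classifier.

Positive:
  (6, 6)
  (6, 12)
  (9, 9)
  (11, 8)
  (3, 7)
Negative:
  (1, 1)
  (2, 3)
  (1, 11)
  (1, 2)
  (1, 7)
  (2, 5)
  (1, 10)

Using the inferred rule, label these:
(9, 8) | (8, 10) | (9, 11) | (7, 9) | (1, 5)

Positive, Positive, Positive, Positive, Negative

Rule: first ≥ 3. This holds for each 'Positive' example and fails for each 'Negative' one.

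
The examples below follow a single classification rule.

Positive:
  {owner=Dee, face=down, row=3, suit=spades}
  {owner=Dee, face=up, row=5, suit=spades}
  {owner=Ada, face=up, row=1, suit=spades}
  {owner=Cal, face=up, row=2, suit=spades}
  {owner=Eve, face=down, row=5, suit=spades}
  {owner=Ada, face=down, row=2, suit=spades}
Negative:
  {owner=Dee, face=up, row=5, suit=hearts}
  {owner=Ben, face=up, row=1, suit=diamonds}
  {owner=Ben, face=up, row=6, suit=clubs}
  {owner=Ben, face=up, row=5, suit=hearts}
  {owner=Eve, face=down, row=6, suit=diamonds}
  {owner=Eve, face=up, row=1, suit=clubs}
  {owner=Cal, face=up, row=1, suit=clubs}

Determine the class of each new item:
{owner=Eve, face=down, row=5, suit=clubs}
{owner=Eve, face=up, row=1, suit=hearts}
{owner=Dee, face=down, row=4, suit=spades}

Negative, Negative, Positive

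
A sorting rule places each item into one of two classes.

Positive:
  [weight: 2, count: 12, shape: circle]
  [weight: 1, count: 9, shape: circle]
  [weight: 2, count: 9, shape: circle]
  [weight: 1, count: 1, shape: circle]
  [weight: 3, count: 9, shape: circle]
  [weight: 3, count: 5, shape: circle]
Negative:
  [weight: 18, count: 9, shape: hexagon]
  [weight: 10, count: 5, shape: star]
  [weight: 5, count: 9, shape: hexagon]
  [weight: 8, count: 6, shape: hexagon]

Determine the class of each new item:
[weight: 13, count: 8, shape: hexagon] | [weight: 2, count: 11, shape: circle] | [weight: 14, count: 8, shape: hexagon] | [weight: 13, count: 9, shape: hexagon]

Negative, Positive, Negative, Negative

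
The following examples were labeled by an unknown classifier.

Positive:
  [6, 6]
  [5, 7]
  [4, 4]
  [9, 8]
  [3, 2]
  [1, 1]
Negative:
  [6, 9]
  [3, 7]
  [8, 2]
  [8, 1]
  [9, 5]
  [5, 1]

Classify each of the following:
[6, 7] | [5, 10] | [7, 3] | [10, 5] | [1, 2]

'Positive' ⟺ |first − second| ≤ 2.

Positive, Negative, Negative, Negative, Positive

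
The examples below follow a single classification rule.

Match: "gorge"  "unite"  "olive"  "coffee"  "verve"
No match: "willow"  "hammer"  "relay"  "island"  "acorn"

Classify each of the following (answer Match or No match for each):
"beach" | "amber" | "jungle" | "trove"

Every 'Match' example satisfies: ends with 'e'. None of the 'No match' examples do.
"beach": ends with 'h', lacks this property → No match. "amber": ends with 'r', lacks this property → No match. "jungle": ends with 'e', passes → Match. "trove": ends with 'e', passes → Match.

No match, No match, Match, Match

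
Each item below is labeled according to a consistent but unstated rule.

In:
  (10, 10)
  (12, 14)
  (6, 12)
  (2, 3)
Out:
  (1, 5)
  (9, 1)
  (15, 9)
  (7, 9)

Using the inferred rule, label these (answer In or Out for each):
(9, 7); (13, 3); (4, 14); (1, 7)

Out, Out, In, Out

The common property of the 'In' items is: first is even. No 'Out' item has it.
(9, 7): first 9, fails this test → Out. (13, 3): first 13, fails this test → Out. (4, 14): first 4, matches → In. (1, 7): first 1, fails this test → Out.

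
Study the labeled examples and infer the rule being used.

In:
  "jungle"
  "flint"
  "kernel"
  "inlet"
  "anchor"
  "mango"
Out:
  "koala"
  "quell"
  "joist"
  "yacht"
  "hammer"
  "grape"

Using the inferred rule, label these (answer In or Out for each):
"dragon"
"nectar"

In, In

Every 'In' example satisfies: contains 'n'. None of the 'Out' examples do.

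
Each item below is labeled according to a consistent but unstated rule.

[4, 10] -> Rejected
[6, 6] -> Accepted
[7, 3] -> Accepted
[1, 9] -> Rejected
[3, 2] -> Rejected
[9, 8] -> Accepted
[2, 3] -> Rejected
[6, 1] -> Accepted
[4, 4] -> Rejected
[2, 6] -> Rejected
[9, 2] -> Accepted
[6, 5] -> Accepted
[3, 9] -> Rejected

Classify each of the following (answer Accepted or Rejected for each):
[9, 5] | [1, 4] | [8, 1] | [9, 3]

A rule that fits every label: first ≥ 5 — true of each 'Accepted' example, false of each 'Rejected' one.
[9, 5] — first 9, hence Accepted. [1, 4] — first 1, hence Rejected. [8, 1] — first 8, hence Accepted. [9, 3] — first 9, hence Accepted.

Accepted, Rejected, Accepted, Accepted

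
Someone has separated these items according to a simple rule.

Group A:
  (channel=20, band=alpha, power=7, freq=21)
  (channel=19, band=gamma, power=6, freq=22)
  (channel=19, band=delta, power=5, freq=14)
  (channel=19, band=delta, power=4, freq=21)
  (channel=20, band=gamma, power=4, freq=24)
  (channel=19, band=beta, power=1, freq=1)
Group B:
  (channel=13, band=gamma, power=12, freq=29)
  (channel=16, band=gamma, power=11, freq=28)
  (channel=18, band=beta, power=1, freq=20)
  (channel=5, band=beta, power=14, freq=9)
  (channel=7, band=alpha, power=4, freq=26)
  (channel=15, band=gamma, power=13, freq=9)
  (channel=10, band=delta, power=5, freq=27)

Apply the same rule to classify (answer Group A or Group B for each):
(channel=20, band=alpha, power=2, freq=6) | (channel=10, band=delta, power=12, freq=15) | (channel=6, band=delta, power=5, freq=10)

Group A, Group B, Group B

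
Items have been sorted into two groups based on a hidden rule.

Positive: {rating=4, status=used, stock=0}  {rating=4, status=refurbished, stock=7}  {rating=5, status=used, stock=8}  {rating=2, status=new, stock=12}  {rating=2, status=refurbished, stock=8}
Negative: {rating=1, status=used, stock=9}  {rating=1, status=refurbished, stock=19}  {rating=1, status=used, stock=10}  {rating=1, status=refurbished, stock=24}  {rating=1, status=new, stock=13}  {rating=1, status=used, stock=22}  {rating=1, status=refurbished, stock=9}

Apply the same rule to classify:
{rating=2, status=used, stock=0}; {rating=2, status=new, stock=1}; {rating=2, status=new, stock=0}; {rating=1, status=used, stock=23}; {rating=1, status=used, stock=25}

The common property of the 'Positive' items is: rating ≥ 2. No 'Negative' item has it.

Positive, Positive, Positive, Negative, Negative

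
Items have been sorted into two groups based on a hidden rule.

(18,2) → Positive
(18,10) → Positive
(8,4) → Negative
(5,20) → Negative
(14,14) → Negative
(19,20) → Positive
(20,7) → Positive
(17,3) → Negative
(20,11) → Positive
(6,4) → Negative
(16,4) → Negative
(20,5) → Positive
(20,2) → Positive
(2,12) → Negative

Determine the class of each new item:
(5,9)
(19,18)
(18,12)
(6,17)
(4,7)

The common property of the 'Positive' items is: first ≥ 18. No 'Negative' item has it.
Negative: (5,9), since first 5.
Positive: (19,18), since first 19.
Positive: (18,12), since first 18.
Negative: (6,17), since first 6.
Negative: (4,7), since first 4.

Negative, Positive, Positive, Negative, Negative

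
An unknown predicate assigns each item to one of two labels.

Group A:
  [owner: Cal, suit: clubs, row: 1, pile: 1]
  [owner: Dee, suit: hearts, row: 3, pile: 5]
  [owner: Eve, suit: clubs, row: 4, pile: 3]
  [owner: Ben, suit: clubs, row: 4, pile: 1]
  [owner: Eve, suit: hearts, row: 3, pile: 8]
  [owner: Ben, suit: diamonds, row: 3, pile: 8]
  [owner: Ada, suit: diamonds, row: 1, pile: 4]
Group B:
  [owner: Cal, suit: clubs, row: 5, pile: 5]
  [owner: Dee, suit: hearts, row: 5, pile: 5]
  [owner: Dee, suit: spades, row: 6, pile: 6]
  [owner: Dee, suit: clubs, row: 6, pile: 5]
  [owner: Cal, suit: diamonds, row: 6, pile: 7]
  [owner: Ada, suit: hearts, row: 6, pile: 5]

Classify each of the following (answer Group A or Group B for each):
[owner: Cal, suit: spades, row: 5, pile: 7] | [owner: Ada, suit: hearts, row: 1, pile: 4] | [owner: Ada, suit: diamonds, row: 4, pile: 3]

The common property of the 'Group A' items is: row ≤ 4. No 'Group B' item has it.
[owner: Cal, suit: spades, row: 5, pile: 7]: Group B (row = 5). [owner: Ada, suit: hearts, row: 1, pile: 4]: Group A (row = 1). [owner: Ada, suit: diamonds, row: 4, pile: 3]: Group A (row = 4).

Group B, Group A, Group A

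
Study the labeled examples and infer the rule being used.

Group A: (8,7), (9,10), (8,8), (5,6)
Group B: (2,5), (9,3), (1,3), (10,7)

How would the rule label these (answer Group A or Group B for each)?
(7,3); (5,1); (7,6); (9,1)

Group B, Group B, Group A, Group B

The pattern is that an item is 'Group A' exactly when: |first − second| ≤ 1.
(7,3) → |7−3| = 4 → Group B.
(5,1) → |5−1| = 4 → Group B.
(7,6) → |7−6| = 1 → Group A.
(9,1) → |9−1| = 8 → Group B.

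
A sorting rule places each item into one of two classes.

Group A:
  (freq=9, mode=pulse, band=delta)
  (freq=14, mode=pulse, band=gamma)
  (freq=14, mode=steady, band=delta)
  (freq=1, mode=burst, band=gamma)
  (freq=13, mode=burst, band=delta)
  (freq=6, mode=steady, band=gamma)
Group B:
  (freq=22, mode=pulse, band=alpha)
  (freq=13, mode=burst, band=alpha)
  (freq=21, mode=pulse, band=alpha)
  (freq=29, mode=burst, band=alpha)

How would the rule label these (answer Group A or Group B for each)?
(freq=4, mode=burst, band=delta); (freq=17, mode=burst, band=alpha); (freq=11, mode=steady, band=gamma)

Group A, Group B, Group A

Comparing the two groups points to one rule — band is not alpha.
(freq=4, mode=burst, band=delta): band is delta, meets the rule → Group A. (freq=17, mode=burst, band=alpha): band is alpha, does not fit → Group B. (freq=11, mode=steady, band=gamma): band is gamma, meets the rule → Group A.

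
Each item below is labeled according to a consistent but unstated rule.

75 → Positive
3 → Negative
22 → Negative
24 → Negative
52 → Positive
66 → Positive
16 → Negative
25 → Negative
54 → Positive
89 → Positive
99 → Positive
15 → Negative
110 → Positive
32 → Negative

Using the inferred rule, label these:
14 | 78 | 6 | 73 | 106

Negative, Positive, Negative, Positive, Positive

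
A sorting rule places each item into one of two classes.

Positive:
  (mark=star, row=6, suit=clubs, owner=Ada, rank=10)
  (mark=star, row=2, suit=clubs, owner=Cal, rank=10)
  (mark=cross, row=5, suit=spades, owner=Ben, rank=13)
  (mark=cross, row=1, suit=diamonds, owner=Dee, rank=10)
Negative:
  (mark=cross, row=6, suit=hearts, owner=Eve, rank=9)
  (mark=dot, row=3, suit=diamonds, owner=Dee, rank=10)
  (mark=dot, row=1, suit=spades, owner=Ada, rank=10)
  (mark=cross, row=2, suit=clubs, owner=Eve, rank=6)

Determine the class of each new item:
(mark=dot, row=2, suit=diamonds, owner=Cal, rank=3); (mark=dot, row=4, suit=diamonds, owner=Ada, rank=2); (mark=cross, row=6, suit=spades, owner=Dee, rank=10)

Negative, Negative, Positive

The common property of the 'Positive' items is: mark is not dot AND rank ≥ 10. No 'Negative' item has it.
(mark=dot, row=2, suit=diamonds, owner=Cal, rank=3): Negative (mark is dot, rank = 3). (mark=dot, row=4, suit=diamonds, owner=Ada, rank=2): Negative (mark is dot, rank = 2). (mark=cross, row=6, suit=spades, owner=Dee, rank=10): Positive (mark is cross, rank = 10).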